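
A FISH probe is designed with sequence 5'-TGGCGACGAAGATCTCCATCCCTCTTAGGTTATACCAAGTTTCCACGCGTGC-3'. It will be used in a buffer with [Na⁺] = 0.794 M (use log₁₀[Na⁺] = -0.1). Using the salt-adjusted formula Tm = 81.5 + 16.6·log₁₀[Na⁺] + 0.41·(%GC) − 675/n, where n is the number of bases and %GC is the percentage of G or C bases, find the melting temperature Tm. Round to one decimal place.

88.1°C

Length n = 52. Counting bases: C=16, G=11, T=14, A=11
G+C = 27, so %GC = 27/52 × 100 = 51.923%
Salt term: 16.6 × (-0.1) = -1.66
GC term: 0.41 × 51.923 = 21.288; length term: −675/52 = −12.981
Tm = 81.5 + (-1.66) + 21.288 − 12.981 = 88.147 → 88.1°C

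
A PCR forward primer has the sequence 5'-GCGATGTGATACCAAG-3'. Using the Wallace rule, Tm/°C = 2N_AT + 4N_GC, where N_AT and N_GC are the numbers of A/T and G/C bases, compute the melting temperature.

Base counts: A=5, G=5, T=3, C=3
A+T = 8, G+C = 8
Tm = 2(8) + 4(8) = 16 + 32 = 48°C

48°C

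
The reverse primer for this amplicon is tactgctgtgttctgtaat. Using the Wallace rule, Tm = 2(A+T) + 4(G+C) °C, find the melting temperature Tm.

52°C

Base counts: C=3, A=3, G=4, T=9
So N_AT = 12 and N_GC = 7.
Tm = 2×12 + 4×7 = 52°C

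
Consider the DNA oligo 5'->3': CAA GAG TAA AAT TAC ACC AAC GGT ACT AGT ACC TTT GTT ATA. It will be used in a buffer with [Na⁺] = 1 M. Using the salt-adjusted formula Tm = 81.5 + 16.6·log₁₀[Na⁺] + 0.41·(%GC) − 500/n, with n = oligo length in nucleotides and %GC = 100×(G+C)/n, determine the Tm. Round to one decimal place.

83.3°C

Length n = 42. Scanning the sequence gives A=16, C=8, G=6, T=12.
G+C = 14, so %GC = 14/42 × 100 = 33.333%
Salt term: 16.6 × (0) = 0
GC term: 0.41 × 33.333 = 13.667; length term: −500/42 = −11.905
Tm = 81.5 + (0) + 13.667 − 11.905 = 83.262 → 83.3°C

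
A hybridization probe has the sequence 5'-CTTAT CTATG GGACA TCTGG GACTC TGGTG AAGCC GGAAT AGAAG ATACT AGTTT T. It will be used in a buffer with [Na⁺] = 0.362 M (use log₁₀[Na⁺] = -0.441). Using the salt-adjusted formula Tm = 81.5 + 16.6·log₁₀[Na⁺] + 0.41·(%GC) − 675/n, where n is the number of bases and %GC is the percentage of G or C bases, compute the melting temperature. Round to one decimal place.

79.7°C

Length n = 56. Base counts: C=9, G=15, T=17, A=15
G+C = 24, so %GC = 24/56 × 100 = 42.857%
Salt term: 16.6 × (-0.441) = -7.321
GC term: 0.41 × 42.857 = 17.571; length term: −675/56 = −12.054
Tm = 81.5 + (-7.321) + 17.571 − 12.054 = 79.696 → 79.7°C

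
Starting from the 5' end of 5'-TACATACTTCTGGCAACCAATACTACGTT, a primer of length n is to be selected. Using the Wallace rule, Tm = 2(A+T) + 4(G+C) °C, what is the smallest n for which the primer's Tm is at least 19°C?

First 7 bases: TACATAC → Tm = 18°C (< 19°C)
First 8 bases: TACATACT → Tm = 20°C (≥ 19°C)
Each additional base adds 2°C (A/T) or 4°C (G/C), so Tm is non-decreasing in n; n = 8 is the first length to reach 19°C.

n = 8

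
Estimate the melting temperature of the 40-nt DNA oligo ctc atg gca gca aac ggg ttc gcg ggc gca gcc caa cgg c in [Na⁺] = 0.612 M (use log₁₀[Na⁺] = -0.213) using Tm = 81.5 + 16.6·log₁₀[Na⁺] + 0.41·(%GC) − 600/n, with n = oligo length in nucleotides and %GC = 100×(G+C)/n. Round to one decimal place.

Length n = 40. Counting bases: G=14, A=8, C=14, T=4
G+C = 28, so %GC = 28/40 × 100 = 70%
Salt term: 16.6 × (-0.213) = -3.536
GC term: 0.41 × 70 = 28.7; length term: −600/40 = −15
Tm = 81.5 + (-3.536) + 28.7 − 15 = 91.664 → 91.7°C

91.7°C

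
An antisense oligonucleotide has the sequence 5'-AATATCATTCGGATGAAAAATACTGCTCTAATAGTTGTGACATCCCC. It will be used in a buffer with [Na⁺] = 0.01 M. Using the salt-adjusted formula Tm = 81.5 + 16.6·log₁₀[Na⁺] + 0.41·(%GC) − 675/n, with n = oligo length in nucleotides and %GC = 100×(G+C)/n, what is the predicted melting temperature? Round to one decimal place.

Length n = 47. T=14, A=16, C=10, G=7
G+C = 17, so %GC = 17/47 × 100 = 36.17%
Salt term: 16.6 × (-2) = -33.2
GC term: 0.41 × 36.17 = 14.83; length term: −675/47 = −14.362
Tm = 81.5 + (-33.2) + 14.83 − 14.362 = 48.768 → 48.8°C

48.8°C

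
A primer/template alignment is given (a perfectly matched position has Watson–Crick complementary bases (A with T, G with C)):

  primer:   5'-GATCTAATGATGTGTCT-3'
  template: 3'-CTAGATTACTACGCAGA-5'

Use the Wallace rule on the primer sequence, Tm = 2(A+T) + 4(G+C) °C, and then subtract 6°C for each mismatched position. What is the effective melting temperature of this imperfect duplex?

Primer base counts: A=4, T=7, G=4, C=2 → A+T=11, G+C=6
Perfect-match Tm = 2(11) + 4(6) = 22 + 24 = 46°C
Mismatches (positions where the bases are not complementary): 1 (at position 13)
Effective Tm = 46 − 1×6 = 46 − 6 = 40°C

40°C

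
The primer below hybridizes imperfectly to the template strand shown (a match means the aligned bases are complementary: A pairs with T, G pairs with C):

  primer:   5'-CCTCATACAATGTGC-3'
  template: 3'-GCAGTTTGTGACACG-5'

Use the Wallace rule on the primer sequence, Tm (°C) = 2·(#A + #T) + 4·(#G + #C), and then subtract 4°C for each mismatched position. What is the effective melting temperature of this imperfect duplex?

32°C

Primer base counts: A=4, T=4, G=2, C=5 → A+T=8, G+C=7
Perfect-match Tm = 2(8) + 4(7) = 16 + 28 = 44°C
Mismatches (positions where the bases are not complementary): 3 (at positions 2, 6, 10)
Effective Tm = 44 − 3×4 = 44 − 12 = 32°C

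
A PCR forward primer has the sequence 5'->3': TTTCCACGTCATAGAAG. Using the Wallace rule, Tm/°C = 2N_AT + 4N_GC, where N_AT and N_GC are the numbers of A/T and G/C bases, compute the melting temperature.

48°C

T=5, G=3, C=4, A=5
AT pairs contribute 10, GC pairs contribute 7.
Tm = 2(10) + 4(7) = 20 + 28 = 48°C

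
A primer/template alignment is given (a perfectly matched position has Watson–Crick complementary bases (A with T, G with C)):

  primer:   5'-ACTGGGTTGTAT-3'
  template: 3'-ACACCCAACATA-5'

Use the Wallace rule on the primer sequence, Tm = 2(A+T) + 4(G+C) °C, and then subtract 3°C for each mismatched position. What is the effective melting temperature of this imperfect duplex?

28°C

Primer base counts: A=2, T=5, G=4, C=1 → A+T=7, G+C=5
Perfect-match Tm = 2(7) + 4(5) = 14 + 20 = 34°C
Mismatches (positions where the bases are not complementary): 2 (at positions 1, 2)
Effective Tm = 34 − 2×3 = 34 − 6 = 28°C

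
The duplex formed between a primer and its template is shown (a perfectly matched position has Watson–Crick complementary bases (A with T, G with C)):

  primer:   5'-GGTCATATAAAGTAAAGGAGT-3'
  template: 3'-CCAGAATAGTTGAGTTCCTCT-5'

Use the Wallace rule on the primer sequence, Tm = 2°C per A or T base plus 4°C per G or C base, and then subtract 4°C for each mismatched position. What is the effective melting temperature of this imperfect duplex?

Primer base counts: A=9, T=5, G=6, C=1 → A+T=14, G+C=7
Perfect-match Tm = 2(14) + 4(7) = 28 + 28 = 56°C
Mismatches (positions where the bases are not complementary): 5 (at positions 5, 9, 12, 14, 21)
Effective Tm = 56 − 5×4 = 56 − 20 = 36°C

36°C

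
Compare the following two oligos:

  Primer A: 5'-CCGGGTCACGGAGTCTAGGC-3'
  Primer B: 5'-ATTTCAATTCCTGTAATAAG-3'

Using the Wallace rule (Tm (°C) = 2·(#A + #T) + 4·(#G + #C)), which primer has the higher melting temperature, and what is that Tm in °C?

Primer A, 68°C

Primer A: A+T=6, G+C=14 → Tm = 2(6)+4(14) = 68°C
Primer B: A+T=15, G+C=5 → Tm = 2(15)+4(5) = 50°C
68°C vs 50°C → primer A is higher.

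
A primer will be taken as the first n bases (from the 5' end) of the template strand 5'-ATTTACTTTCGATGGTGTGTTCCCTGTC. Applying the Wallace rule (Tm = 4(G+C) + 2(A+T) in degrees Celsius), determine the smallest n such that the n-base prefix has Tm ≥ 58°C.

n = 22

First 21 bases: ATTTACTTTCGATGGTGTGTT → Tm = 56°C (< 58°C)
First 22 bases: ATTTACTTTCGATGGTGTGTTC → Tm = 60°C (≥ 58°C)
Each additional base adds 2°C (A/T) or 4°C (G/C), so Tm is non-decreasing in n; n = 22 is the first length to reach 58°C.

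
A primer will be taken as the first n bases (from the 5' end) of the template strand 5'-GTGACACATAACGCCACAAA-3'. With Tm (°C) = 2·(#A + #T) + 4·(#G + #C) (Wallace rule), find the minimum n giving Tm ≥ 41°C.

First 13 bases: GTGACACATAACG → Tm = 38°C (< 41°C)
First 14 bases: GTGACACATAACGC → Tm = 42°C (≥ 41°C)
Each additional base adds 2°C (A/T) or 4°C (G/C), so Tm is non-decreasing in n; n = 14 is the first length to reach 41°C.

n = 14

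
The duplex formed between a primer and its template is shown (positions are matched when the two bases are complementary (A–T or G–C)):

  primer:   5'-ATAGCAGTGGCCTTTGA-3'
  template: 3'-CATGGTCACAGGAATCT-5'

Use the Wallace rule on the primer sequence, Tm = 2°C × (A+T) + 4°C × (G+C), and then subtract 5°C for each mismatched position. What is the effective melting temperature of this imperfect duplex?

Primer base counts: A=4, T=5, G=5, C=3 → A+T=9, G+C=8
Perfect-match Tm = 2(9) + 4(8) = 18 + 32 = 50°C
Mismatches (positions where the bases are not complementary): 4 (at positions 1, 4, 10, 15)
Effective Tm = 50 − 4×5 = 50 − 20 = 30°C

30°C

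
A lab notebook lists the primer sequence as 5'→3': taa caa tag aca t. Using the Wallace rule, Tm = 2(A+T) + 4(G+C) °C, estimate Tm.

32°C

Scanning the sequence gives G=1, C=2, A=7, T=3.
A+T = 10, G+C = 3
Tm = 2(10) + 4(3) = 20 + 12 = 32°C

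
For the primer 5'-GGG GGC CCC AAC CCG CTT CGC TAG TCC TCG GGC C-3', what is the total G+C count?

26

Counting bases: A=3, G=11, C=15, T=5
Total G or C: 11 + 15 = 26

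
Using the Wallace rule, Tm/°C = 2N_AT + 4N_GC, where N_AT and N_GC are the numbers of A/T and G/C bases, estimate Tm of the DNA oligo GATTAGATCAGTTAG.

40°C

T=5, C=1, G=4, A=5
So N_AT = 10 and N_GC = 5.
Tm = 2(10) + 4(5) = 20 + 20 = 40°C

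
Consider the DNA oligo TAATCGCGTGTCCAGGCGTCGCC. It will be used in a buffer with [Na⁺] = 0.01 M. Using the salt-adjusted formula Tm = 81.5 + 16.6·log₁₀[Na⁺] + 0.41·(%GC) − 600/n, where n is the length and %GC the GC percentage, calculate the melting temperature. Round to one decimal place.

49.0°C

Length n = 23. A=3, T=5, G=7, C=8
G+C = 15, so %GC = 15/23 × 100 = 65.217%
Salt term: 16.6 × (-2) = -33.2
GC term: 0.41 × 65.217 = 26.739; length term: −600/23 = −26.087
Tm = 81.5 + (-33.2) + 26.739 − 26.087 = 48.952 → 49.0°C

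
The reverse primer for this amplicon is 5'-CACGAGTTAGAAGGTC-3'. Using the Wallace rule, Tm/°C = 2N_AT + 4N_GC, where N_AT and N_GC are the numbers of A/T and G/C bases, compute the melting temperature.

48°C

Scanning the sequence gives G=5, A=5, T=3, C=3.
So N_AT = 8 and N_GC = 8.
Tm = 2(8) + 4(8) = 16 + 32 = 48°C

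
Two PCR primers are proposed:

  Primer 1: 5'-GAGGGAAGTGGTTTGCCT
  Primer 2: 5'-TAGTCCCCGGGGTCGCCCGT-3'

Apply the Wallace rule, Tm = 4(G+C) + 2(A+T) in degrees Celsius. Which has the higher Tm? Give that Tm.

Primer 1: A+T=8, G+C=10 → Tm = 2(8)+4(10) = 56°C
Primer 2: A+T=5, G+C=15 → Tm = 2(5)+4(15) = 70°C
56°C vs 70°C → primer 2 is higher.

Primer 2, 70°C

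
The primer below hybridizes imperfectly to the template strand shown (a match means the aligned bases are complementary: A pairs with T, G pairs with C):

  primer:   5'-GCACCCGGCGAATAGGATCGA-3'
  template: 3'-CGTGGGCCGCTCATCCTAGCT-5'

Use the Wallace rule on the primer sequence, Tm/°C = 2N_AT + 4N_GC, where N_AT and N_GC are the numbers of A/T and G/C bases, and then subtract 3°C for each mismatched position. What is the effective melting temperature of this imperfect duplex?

65°C

Primer base counts: A=6, T=2, G=7, C=6 → A+T=8, G+C=13
Perfect-match Tm = 2(8) + 4(13) = 16 + 52 = 68°C
Mismatches (positions where the bases are not complementary): 1 (at position 12)
Effective Tm = 68 − 1×3 = 68 − 3 = 65°C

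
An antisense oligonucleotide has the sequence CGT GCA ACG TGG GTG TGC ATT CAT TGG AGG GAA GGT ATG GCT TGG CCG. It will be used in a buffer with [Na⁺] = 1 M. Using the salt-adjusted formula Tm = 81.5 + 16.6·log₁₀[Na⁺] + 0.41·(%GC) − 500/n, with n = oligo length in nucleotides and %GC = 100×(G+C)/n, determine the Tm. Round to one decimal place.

95.0°C

Length n = 48. Base counts: G=20, T=12, C=8, A=8
G+C = 28, so %GC = 28/48 × 100 = 58.333%
Salt term: 16.6 × (0) = 0
GC term: 0.41 × 58.333 = 23.917; length term: −500/48 = −10.417
Tm = 81.5 + (0) + 23.917 − 10.417 = 95 → 95.0°C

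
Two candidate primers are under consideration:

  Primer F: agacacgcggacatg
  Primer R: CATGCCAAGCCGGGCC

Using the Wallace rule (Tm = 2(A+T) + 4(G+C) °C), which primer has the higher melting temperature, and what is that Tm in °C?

Primer F: A+T=6, G+C=9 → Tm = 2(6)+4(9) = 48°C
Primer R: A+T=4, G+C=12 → Tm = 2(4)+4(12) = 56°C
48°C vs 56°C → primer R is higher.

Primer R, 56°C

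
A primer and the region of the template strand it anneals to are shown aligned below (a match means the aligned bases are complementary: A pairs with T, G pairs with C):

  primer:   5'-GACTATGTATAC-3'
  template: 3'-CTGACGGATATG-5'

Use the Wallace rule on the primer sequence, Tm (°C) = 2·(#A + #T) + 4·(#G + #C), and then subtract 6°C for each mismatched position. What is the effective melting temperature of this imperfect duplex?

Primer base counts: A=4, T=4, G=2, C=2 → A+T=8, G+C=4
Perfect-match Tm = 2(8) + 4(4) = 16 + 16 = 32°C
Mismatches (positions where the bases are not complementary): 3 (at positions 5, 6, 7)
Effective Tm = 32 − 3×6 = 32 − 18 = 14°C

14°C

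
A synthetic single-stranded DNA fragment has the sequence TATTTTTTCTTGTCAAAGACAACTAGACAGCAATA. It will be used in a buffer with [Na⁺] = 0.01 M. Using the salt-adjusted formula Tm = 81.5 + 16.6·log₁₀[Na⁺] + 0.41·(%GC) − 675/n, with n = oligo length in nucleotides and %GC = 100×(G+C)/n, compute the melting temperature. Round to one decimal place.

40.7°C

Length n = 35. Base counts: A=13, T=12, C=6, G=4
G+C = 10, so %GC = 10/35 × 100 = 28.571%
Salt term: 16.6 × (-2) = -33.2
GC term: 0.41 × 28.571 = 11.714; length term: −675/35 = −19.286
Tm = 81.5 + (-33.2) + 11.714 − 19.286 = 40.728 → 40.7°C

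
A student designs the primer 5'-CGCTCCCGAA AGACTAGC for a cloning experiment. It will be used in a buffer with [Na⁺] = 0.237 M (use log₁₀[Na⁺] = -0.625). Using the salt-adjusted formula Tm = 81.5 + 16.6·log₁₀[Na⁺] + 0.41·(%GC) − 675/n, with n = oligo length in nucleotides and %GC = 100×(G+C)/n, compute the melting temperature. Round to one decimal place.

58.7°C

Length n = 18. Counting bases: C=7, T=2, G=4, A=5
G+C = 11, so %GC = 11/18 × 100 = 61.111%
Salt term: 16.6 × (-0.625) = -10.375
GC term: 0.41 × 61.111 = 25.056; length term: −675/18 = −37.5
Tm = 81.5 + (-10.375) + 25.056 − 37.5 = 58.681 → 58.7°C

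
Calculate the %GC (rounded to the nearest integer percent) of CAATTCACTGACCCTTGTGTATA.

39%

A=6, G=3, C=6, T=8
G+C = 3 + 6 = 9 out of 23 bases
%GC = 9/23 × 100 = 39.13% ≈ 39%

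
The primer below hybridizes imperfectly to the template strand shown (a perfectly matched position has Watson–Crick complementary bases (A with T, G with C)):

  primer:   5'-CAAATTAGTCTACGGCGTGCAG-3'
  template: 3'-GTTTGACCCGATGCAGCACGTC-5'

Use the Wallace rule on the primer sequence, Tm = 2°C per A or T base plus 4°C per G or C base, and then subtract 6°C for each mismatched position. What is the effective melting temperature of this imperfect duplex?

42°C

Primer base counts: A=6, T=5, G=6, C=5 → A+T=11, G+C=11
Perfect-match Tm = 2(11) + 4(11) = 22 + 44 = 66°C
Mismatches (positions where the bases are not complementary): 4 (at positions 5, 7, 9, 15)
Effective Tm = 66 − 4×6 = 66 − 24 = 42°C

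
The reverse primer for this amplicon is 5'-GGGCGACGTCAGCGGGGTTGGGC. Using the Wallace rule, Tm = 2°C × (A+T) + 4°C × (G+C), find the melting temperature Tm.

G=13, T=3, A=2, C=5
So N_AT = 5 and N_GC = 18.
Tm = 2(5) + 4(18) = 10 + 72 = 82°C

82°C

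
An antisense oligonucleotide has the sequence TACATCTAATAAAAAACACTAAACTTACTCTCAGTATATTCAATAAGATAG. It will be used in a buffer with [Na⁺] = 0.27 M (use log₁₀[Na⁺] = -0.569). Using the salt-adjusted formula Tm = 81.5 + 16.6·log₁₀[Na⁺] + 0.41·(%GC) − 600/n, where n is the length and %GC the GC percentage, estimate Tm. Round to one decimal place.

69.9°C

Length n = 51. Counting bases: A=24, T=15, G=3, C=9
G+C = 12, so %GC = 12/51 × 100 = 23.529%
Salt term: 16.6 × (-0.569) = -9.445
GC term: 0.41 × 23.529 = 9.647; length term: −600/51 = −11.765
Tm = 81.5 + (-9.445) + 9.647 − 11.765 = 69.937 → 69.9°C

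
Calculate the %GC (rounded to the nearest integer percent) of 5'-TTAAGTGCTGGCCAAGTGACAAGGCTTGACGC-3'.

Counting bases: A=8, T=7, C=7, G=10
G+C = 10 + 7 = 17 out of 32 bases
%GC = 17/32 × 100 = 53.12% ≈ 53%

53%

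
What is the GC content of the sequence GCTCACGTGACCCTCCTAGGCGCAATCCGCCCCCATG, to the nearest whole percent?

G=8, A=6, T=6, C=17
G+C = 8 + 17 = 25 out of 37 bases
%GC = 25/37 × 100 = 67.57% ≈ 68%

68%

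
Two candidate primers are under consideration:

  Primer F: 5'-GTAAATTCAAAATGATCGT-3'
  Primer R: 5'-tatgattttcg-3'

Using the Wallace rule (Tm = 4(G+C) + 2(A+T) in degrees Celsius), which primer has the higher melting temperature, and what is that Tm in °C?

Primer F: A+T=14, G+C=5 → Tm = 2(14)+4(5) = 48°C
Primer R: A+T=8, G+C=3 → Tm = 2(8)+4(3) = 28°C
48°C vs 28°C → primer F is higher.

Primer F, 48°C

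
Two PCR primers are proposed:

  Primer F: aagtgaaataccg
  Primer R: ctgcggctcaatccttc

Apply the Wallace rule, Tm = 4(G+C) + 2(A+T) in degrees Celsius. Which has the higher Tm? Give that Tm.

Primer F: A+T=8, G+C=5 → Tm = 2(8)+4(5) = 36°C
Primer R: A+T=7, G+C=10 → Tm = 2(7)+4(10) = 54°C
36°C vs 54°C → primer R is higher.

Primer R, 54°C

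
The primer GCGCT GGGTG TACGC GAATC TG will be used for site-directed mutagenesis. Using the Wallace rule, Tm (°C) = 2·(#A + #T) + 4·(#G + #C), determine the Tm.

A=3, T=5, G=9, C=5
A+T = 8, G+C = 14
Tm = 4·14 + 2·8 = 56 + 16 = 72°C

72°C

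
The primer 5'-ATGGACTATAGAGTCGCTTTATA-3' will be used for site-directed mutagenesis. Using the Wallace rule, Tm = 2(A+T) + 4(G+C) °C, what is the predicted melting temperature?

62°C

Scanning the sequence gives A=7, C=3, G=5, T=8.
A+T = 15, G+C = 8
Tm = 2×15 + 4×8 = 62°C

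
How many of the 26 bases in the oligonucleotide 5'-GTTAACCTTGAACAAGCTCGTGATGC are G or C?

12

Scanning the sequence gives A=7, C=6, G=6, T=7.
G+C = 6 + 6 = 12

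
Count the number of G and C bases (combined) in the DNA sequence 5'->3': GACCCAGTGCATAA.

7

Base counts: G=3, C=4, T=2, A=5
Total G or C: 3 + 4 = 7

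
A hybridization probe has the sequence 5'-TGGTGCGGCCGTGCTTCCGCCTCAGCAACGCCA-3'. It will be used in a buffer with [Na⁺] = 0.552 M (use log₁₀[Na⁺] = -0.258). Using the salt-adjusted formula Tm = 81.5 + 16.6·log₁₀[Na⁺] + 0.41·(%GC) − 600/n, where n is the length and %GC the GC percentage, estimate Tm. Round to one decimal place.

87.6°C

Length n = 33. Counting bases: T=6, A=4, C=13, G=10
G+C = 23, so %GC = 23/33 × 100 = 69.697%
Salt term: 16.6 × (-0.258) = -4.283
GC term: 0.41 × 69.697 = 28.576; length term: −600/33 = −18.182
Tm = 81.5 + (-4.283) + 28.576 − 18.182 = 87.611 → 87.6°C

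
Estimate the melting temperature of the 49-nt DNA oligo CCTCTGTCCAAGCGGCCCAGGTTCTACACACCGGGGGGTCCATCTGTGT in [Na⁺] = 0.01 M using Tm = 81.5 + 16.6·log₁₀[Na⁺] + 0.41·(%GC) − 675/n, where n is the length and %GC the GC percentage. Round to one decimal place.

Length n = 49. Counting bases: C=17, A=7, G=14, T=11
G+C = 31, so %GC = 31/49 × 100 = 63.265%
Salt term: 16.6 × (-2) = -33.2
GC term: 0.41 × 63.265 = 25.939; length term: −675/49 = −13.776
Tm = 81.5 + (-33.2) + 25.939 − 13.776 = 60.463 → 60.5°C

60.5°C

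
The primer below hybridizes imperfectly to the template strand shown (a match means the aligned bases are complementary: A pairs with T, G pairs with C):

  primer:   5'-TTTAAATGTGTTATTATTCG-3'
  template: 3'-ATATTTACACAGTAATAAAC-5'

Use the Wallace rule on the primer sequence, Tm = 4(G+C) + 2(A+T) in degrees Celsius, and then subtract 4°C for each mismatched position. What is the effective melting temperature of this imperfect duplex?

Primer base counts: A=5, T=11, G=3, C=1 → A+T=16, G+C=4
Perfect-match Tm = 2(16) + 4(4) = 32 + 16 = 48°C
Mismatches (positions where the bases are not complementary): 3 (at positions 2, 12, 19)
Effective Tm = 48 − 3×4 = 48 − 12 = 36°C

36°C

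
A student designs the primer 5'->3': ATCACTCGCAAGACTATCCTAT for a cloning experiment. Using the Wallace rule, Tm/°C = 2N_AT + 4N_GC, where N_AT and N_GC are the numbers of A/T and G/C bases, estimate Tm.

Counting bases: C=7, A=7, T=6, G=2
So N_AT = 13 and N_GC = 9.
Tm = 4·9 + 2·13 = 36 + 26 = 62°C

62°C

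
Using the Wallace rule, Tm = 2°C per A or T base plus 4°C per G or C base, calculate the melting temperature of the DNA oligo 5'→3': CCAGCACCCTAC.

Base counts: A=3, C=7, T=1, G=1
AT pairs contribute 4, GC pairs contribute 8.
Tm = 2(4) + 4(8) = 8 + 32 = 40°C

40°C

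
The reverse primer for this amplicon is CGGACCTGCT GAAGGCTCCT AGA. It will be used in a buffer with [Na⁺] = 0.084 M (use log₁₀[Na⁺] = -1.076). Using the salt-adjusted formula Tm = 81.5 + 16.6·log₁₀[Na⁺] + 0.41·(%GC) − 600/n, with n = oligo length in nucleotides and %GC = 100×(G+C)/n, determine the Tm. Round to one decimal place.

62.5°C

Length n = 23. A=5, C=7, G=7, T=4
G+C = 14, so %GC = 14/23 × 100 = 60.87%
Salt term: 16.6 × (-1.076) = -17.862
GC term: 0.41 × 60.87 = 24.957; length term: −600/23 = −26.087
Tm = 81.5 + (-17.862) + 24.957 − 26.087 = 62.508 → 62.5°C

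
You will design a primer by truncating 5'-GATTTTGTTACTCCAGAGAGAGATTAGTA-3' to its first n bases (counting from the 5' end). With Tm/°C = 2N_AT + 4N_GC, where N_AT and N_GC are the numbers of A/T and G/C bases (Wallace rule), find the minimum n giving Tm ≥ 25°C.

n = 11

First 10 bases: GATTTTGTTA → Tm = 24°C (< 25°C)
First 11 bases: GATTTTGTTAC → Tm = 28°C (≥ 25°C)
Since every base adds ≥2°C, Tm only increases with n, so the threshold is first crossed at n = 11.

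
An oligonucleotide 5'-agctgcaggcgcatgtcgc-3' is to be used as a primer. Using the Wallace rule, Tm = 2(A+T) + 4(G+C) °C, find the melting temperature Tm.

64°C

A=3, C=6, T=3, G=7
AT pairs contribute 6, GC pairs contribute 13.
Tm = 2×6 + 4×13 = 64°C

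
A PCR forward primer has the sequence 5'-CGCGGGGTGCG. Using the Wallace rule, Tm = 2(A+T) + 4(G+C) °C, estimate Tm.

Base counts: C=3, T=1, A=0, G=7
AT pairs contribute 1, GC pairs contribute 10.
Tm = 2(1) + 4(10) = 2 + 40 = 42°C

42°C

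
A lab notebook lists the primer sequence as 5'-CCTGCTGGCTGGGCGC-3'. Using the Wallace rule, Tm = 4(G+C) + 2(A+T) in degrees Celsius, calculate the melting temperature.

58°C

G=7, C=6, A=0, T=3
So N_AT = 3 and N_GC = 13.
Tm = 2(3) + 4(13) = 6 + 52 = 58°C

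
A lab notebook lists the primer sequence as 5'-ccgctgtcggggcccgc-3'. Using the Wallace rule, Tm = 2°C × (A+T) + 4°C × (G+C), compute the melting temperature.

64°C

Scanning the sequence gives T=2, C=8, A=0, G=7.
A+T = 2, G+C = 15
Tm = 2(2) + 4(15) = 4 + 60 = 64°C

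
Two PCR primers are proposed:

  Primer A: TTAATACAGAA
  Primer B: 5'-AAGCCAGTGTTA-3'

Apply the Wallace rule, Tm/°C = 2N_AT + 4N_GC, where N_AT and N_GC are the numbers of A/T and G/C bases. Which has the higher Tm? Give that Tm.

Primer A: A+T=9, G+C=2 → Tm = 2(9)+4(2) = 26°C
Primer B: A+T=7, G+C=5 → Tm = 2(7)+4(5) = 34°C
26°C vs 34°C → primer B is higher.

Primer B, 34°C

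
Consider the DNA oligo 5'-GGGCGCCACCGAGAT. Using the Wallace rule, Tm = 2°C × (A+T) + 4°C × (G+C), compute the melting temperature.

C=5, T=1, G=6, A=3
So N_AT = 4 and N_GC = 11.
Tm = 4·11 + 2·4 = 44 + 8 = 52°C

52°C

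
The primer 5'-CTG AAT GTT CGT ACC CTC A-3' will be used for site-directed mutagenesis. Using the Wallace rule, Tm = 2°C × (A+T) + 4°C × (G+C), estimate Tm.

56°C

Counting bases: A=4, T=6, G=3, C=6
AT pairs contribute 10, GC pairs contribute 9.
Tm = 2(10) + 4(9) = 20 + 36 = 56°C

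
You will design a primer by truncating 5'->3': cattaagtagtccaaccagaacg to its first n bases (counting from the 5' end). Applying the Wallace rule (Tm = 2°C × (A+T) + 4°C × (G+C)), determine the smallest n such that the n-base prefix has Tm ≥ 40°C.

n = 15

First 14 bases: CATTAAGTAGTCCA → Tm = 38°C (< 40°C)
First 15 bases: CATTAAGTAGTCCAA → Tm = 40°C (≥ 40°C)
Since every base adds ≥2°C, Tm only increases with n, so the threshold is first crossed at n = 15.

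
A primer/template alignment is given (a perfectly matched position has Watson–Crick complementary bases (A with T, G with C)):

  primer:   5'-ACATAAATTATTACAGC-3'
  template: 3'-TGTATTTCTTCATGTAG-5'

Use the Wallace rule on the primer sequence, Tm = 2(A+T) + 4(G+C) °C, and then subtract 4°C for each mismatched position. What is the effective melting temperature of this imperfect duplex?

26°C

Primer base counts: A=8, T=5, G=1, C=3 → A+T=13, G+C=4
Perfect-match Tm = 2(13) + 4(4) = 26 + 16 = 42°C
Mismatches (positions where the bases are not complementary): 4 (at positions 8, 9, 11, 16)
Effective Tm = 42 − 4×4 = 42 − 16 = 26°C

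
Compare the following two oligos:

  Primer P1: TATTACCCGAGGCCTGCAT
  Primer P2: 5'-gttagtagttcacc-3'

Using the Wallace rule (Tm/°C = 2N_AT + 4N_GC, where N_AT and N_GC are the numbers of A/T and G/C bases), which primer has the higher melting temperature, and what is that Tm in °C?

Primer P1, 58°C

Primer P1: A+T=9, G+C=10 → Tm = 2(9)+4(10) = 58°C
Primer P2: A+T=8, G+C=6 → Tm = 2(8)+4(6) = 40°C
58°C vs 40°C → primer P1 is higher.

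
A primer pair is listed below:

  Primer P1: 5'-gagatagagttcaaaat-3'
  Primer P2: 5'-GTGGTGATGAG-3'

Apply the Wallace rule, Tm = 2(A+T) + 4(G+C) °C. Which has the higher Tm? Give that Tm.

Primer P1: A+T=12, G+C=5 → Tm = 2(12)+4(5) = 44°C
Primer P2: A+T=5, G+C=6 → Tm = 2(5)+4(6) = 34°C
44°C vs 34°C → primer P1 is higher.

Primer P1, 44°C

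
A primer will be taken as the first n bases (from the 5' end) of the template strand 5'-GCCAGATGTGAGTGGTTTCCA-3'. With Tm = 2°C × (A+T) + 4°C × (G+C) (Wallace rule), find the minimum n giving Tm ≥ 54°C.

First 17 bases: GCCAGATGTGAGTGGTT → Tm = 52°C (< 54°C)
First 18 bases: GCCAGATGTGAGTGGTTT → Tm = 54°C (≥ 54°C)
Each additional base adds 2°C (A/T) or 4°C (G/C), so Tm is non-decreasing in n; n = 18 is the first length to reach 54°C.

n = 18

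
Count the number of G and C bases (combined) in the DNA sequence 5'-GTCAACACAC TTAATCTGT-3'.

7

Counting bases: A=6, C=5, G=2, T=6
G+C = 2 + 5 = 7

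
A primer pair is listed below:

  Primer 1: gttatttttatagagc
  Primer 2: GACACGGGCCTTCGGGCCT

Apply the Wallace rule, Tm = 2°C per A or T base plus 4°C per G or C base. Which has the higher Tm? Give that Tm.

Primer 1: A+T=12, G+C=4 → Tm = 2(12)+4(4) = 40°C
Primer 2: A+T=5, G+C=14 → Tm = 2(5)+4(14) = 66°C
40°C vs 66°C → primer 2 is higher.

Primer 2, 66°C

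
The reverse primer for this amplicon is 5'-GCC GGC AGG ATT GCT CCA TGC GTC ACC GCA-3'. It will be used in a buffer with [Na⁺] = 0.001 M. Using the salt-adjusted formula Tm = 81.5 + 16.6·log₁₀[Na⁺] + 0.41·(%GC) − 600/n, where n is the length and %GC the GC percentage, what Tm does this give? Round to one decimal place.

Length n = 30. Scanning the sequence gives A=5, C=11, G=9, T=5.
G+C = 20, so %GC = 20/30 × 100 = 66.667%
Salt term: 16.6 × (-3) = -49.8
GC term: 0.41 × 66.667 = 27.333; length term: −600/30 = −20
Tm = 81.5 + (-49.8) + 27.333 − 20 = 39.033 → 39.0°C

39.0°C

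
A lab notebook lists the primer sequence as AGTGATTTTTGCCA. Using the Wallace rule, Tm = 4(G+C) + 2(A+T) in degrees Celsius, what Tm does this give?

38°C

T=6, C=2, A=3, G=3
AT pairs contribute 9, GC pairs contribute 5.
Tm = 4·5 + 2·9 = 20 + 18 = 38°C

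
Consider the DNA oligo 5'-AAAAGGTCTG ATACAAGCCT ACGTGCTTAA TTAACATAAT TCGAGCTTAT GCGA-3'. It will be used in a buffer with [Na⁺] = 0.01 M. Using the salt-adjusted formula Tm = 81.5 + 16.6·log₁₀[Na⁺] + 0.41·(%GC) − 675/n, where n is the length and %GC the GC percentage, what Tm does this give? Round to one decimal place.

51.0°C

Length n = 54. Counting bases: A=19, T=15, G=10, C=10
G+C = 20, so %GC = 20/54 × 100 = 37.037%
Salt term: 16.6 × (-2) = -33.2
GC term: 0.41 × 37.037 = 15.185; length term: −675/54 = −12.5
Tm = 81.5 + (-33.2) + 15.185 − 12.5 = 50.985 → 51.0°C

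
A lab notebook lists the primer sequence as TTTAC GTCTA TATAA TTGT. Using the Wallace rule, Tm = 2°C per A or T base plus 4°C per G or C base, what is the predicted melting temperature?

46°C

A=5, G=2, T=10, C=2
AT pairs contribute 15, GC pairs contribute 4.
Tm = 2(15) + 4(4) = 30 + 16 = 46°C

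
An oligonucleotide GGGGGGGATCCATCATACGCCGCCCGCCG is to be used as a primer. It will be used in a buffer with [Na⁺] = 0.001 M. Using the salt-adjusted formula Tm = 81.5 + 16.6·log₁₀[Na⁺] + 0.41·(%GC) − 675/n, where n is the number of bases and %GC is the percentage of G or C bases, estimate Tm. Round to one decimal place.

39.5°C

Length n = 29. Counting bases: C=11, A=4, G=11, T=3
G+C = 22, so %GC = 22/29 × 100 = 75.862%
Salt term: 16.6 × (-3) = -49.8
GC term: 0.41 × 75.862 = 31.103; length term: −675/29 = −23.276
Tm = 81.5 + (-49.8) + 31.103 − 23.276 = 39.527 → 39.5°C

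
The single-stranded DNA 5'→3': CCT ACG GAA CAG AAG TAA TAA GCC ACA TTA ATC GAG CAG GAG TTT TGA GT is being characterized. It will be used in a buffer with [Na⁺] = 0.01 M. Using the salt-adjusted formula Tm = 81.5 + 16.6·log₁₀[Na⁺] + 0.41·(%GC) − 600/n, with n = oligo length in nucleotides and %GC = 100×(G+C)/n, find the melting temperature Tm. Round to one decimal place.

53.5°C

Length n = 50. Base counts: A=18, T=11, G=12, C=9
G+C = 21, so %GC = 21/50 × 100 = 42%
Salt term: 16.6 × (-2) = -33.2
GC term: 0.41 × 42 = 17.22; length term: −600/50 = −12
Tm = 81.5 + (-33.2) + 17.22 − 12 = 53.52 → 53.5°C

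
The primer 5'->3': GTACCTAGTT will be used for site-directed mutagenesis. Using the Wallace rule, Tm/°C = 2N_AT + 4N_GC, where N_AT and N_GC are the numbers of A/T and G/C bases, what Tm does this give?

28°C

Counting bases: A=2, G=2, C=2, T=4
AT pairs contribute 6, GC pairs contribute 4.
Tm = 2×6 + 4×4 = 28°C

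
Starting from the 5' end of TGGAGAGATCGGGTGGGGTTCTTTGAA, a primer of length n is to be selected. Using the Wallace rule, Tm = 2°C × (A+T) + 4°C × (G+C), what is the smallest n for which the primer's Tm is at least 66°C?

First 20 bases: TGGAGAGATCGGGTGGGGTT → Tm = 64°C (< 66°C)
First 21 bases: TGGAGAGATCGGGTGGGGTTC → Tm = 68°C (≥ 66°C)
Since every base adds ≥2°C, Tm only increases with n, so the threshold is first crossed at n = 21.

n = 21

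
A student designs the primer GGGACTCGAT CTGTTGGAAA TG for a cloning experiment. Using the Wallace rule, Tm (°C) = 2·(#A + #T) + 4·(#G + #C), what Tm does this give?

A=5, T=6, C=3, G=8
AT pairs contribute 11, GC pairs contribute 11.
Tm = 4·11 + 2·11 = 44 + 22 = 66°C

66°C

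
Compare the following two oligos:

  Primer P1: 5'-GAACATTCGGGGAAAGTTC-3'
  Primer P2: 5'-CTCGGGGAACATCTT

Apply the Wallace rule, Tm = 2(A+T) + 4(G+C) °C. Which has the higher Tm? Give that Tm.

Primer P1: A+T=10, G+C=9 → Tm = 2(10)+4(9) = 56°C
Primer P2: A+T=7, G+C=8 → Tm = 2(7)+4(8) = 46°C
56°C vs 46°C → primer P1 is higher.

Primer P1, 56°C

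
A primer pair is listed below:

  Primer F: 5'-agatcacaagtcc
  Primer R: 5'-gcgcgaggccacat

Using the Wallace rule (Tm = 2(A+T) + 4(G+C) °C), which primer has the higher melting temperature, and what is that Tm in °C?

Primer F: A+T=7, G+C=6 → Tm = 2(7)+4(6) = 38°C
Primer R: A+T=4, G+C=10 → Tm = 2(4)+4(10) = 48°C
38°C vs 48°C → primer R is higher.

Primer R, 48°C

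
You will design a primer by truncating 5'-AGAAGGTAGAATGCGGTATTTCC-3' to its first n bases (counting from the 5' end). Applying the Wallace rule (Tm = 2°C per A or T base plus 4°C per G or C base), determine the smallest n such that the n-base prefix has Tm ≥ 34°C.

First 12 bases: AGAAGGTAGAAT → Tm = 32°C (< 34°C)
First 13 bases: AGAAGGTAGAATG → Tm = 36°C (≥ 34°C)
Since every base adds ≥2°C, Tm only increases with n, so the threshold is first crossed at n = 13.

n = 13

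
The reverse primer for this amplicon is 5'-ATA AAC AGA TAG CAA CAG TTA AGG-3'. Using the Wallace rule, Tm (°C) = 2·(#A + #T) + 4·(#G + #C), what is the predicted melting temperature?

Counting bases: T=4, G=5, A=12, C=3
So N_AT = 16 and N_GC = 8.
Tm = 2(16) + 4(8) = 32 + 32 = 64°C

64°C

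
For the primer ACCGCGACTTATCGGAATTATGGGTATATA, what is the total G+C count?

12

Counting bases: C=5, A=9, G=7, T=9
G+C = 7 + 5 = 12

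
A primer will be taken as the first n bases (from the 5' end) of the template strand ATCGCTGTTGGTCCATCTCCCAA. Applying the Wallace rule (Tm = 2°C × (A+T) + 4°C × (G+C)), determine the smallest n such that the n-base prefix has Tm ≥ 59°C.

n = 20

First 19 bases: ATCGCTGTTGGTCCATCTC → Tm = 58°C (< 59°C)
First 20 bases: ATCGCTGTTGGTCCATCTCC → Tm = 62°C (≥ 59°C)
Each additional base adds 2°C (A/T) or 4°C (G/C), so Tm is non-decreasing in n; n = 20 is the first length to reach 59°C.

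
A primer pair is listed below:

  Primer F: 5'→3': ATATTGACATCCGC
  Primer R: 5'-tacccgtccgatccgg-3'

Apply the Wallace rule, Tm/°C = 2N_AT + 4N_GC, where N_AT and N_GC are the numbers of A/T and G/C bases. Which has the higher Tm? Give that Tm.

Primer F: A+T=8, G+C=6 → Tm = 2(8)+4(6) = 40°C
Primer R: A+T=5, G+C=11 → Tm = 2(5)+4(11) = 54°C
40°C vs 54°C → primer R is higher.

Primer R, 54°C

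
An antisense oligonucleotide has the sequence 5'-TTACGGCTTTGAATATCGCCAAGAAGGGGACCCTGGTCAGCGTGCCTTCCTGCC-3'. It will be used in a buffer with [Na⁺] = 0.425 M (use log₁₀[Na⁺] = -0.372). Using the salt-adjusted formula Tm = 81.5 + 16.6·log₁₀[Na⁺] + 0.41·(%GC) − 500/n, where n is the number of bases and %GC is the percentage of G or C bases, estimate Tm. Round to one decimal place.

89.6°C

Length n = 54. G=15, C=16, T=13, A=10
G+C = 31, so %GC = 31/54 × 100 = 57.407%
Salt term: 16.6 × (-0.372) = -6.175
GC term: 0.41 × 57.407 = 23.537; length term: −500/54 = −9.259
Tm = 81.5 + (-6.175) + 23.537 − 9.259 = 89.603 → 89.6°C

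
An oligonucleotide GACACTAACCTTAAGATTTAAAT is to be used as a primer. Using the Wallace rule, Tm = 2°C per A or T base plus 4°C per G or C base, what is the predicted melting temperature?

Scanning the sequence gives C=4, T=7, G=2, A=10.
So N_AT = 17 and N_GC = 6.
Tm = 4·6 + 2·17 = 24 + 34 = 58°C

58°C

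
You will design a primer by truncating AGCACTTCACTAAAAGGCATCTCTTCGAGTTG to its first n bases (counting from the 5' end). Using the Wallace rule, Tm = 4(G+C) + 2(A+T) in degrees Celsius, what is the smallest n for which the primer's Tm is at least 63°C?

n = 23

First 22 bases: AGCACTTCACTAAAAGGCATCT → Tm = 62°C (< 63°C)
First 23 bases: AGCACTTCACTAAAAGGCATCTC → Tm = 66°C (≥ 63°C)
Since every base adds ≥2°C, Tm only increases with n, so the threshold is first crossed at n = 23.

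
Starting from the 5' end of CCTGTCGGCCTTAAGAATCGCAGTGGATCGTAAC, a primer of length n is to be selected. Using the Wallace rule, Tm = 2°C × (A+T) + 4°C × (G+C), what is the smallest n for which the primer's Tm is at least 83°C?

First 26 bases: CCTGTCGGCCTTAAGAATCGCAGTGG → Tm = 82°C (< 83°C)
First 27 bases: CCTGTCGGCCTTAAGAATCGCAGTGGA → Tm = 84°C (≥ 83°C)
Since every base adds ≥2°C, Tm only increases with n, so the threshold is first crossed at n = 27.

n = 27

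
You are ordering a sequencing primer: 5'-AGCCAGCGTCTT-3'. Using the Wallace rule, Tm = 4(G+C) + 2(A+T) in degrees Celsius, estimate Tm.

Scanning the sequence gives G=3, T=3, C=4, A=2.
So N_AT = 5 and N_GC = 7.
Tm = 2(5) + 4(7) = 10 + 28 = 38°C

38°C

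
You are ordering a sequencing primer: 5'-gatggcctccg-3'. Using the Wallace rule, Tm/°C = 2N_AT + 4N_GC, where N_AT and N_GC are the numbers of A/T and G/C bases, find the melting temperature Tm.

Base counts: C=4, T=2, G=4, A=1
A+T = 3, G+C = 8
Tm = 4·8 + 2·3 = 32 + 6 = 38°C

38°C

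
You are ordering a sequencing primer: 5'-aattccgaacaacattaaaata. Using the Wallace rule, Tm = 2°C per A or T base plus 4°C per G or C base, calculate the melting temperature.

Scanning the sequence gives T=5, C=4, G=1, A=12.
A+T = 17, G+C = 5
Tm = 2×17 + 4×5 = 54°C

54°C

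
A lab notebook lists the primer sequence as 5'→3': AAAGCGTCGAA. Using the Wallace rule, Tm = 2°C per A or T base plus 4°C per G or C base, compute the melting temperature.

32°C

Scanning the sequence gives G=3, T=1, A=5, C=2.
A+T = 6, G+C = 5
Tm = 4·5 + 2·6 = 20 + 12 = 32°C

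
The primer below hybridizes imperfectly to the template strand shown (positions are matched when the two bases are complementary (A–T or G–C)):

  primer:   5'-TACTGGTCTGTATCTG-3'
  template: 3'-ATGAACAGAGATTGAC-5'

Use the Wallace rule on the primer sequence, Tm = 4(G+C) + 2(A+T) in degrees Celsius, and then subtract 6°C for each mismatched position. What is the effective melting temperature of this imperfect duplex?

Primer base counts: A=2, T=7, G=4, C=3 → A+T=9, G+C=7
Perfect-match Tm = 2(9) + 4(7) = 18 + 28 = 46°C
Mismatches (positions where the bases are not complementary): 3 (at positions 5, 10, 13)
Effective Tm = 46 − 3×6 = 46 − 18 = 28°C

28°C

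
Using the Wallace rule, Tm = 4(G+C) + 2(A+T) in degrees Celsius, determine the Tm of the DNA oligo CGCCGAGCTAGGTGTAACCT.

Base counts: T=4, A=4, C=6, G=6
A+T = 8, G+C = 12
Tm = 2×8 + 4×12 = 64°C

64°C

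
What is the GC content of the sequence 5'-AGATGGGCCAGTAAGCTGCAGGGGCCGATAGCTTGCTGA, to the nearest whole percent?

59%

Scanning the sequence gives C=8, T=7, A=9, G=15.
G+C = 15 + 8 = 23 out of 39 bases
%GC = 23/39 × 100 = 58.97% ≈ 59%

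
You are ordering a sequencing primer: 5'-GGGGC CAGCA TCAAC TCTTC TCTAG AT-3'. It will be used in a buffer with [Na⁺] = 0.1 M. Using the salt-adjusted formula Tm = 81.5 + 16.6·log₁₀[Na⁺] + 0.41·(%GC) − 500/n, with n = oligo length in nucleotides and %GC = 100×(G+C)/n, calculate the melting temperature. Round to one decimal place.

67.6°C

Length n = 27. Base counts: A=6, T=7, G=6, C=8
G+C = 14, so %GC = 14/27 × 100 = 51.852%
Salt term: 16.6 × (-1) = -16.6
GC term: 0.41 × 51.852 = 21.259; length term: −500/27 = −18.519
Tm = 81.5 + (-16.6) + 21.259 − 18.519 = 67.64 → 67.6°C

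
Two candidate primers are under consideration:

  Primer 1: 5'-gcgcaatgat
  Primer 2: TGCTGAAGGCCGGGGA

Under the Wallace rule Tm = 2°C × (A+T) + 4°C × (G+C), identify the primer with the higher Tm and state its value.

Primer 2, 54°C

Primer 1: A+T=5, G+C=5 → Tm = 2(5)+4(5) = 30°C
Primer 2: A+T=5, G+C=11 → Tm = 2(5)+4(11) = 54°C
30°C vs 54°C → primer 2 is higher.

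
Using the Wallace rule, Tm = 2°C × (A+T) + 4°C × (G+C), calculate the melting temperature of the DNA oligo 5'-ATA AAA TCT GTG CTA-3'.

38°C

T=5, C=2, G=2, A=6
A+T = 11, G+C = 4
Tm = 2(11) + 4(4) = 22 + 16 = 38°C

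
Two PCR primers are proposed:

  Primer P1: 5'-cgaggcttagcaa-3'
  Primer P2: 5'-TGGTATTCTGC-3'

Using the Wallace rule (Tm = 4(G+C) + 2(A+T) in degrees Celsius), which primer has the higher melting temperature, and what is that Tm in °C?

Primer P1, 40°C

Primer P1: A+T=6, G+C=7 → Tm = 2(6)+4(7) = 40°C
Primer P2: A+T=6, G+C=5 → Tm = 2(6)+4(5) = 32°C
40°C vs 32°C → primer P1 is higher.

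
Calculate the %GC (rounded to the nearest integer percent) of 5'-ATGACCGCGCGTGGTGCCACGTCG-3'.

71%

Base counts: A=3, G=9, T=4, C=8
G+C = 9 + 8 = 17 out of 24 bases
%GC = 17/24 × 100 = 70.83% ≈ 71%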